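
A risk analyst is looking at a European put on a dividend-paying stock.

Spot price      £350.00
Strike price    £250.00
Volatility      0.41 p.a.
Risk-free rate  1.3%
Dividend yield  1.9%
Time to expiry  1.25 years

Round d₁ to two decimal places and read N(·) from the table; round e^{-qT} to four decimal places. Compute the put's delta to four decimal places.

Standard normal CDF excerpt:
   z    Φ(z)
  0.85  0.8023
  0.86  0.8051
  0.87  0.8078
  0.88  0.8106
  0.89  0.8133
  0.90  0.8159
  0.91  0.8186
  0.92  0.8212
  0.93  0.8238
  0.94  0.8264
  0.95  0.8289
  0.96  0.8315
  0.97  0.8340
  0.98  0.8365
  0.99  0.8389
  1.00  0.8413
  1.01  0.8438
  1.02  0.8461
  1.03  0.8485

σ√T = 0.41·√1.25 = 0.4584
d₁ = [ln(350/250) + (0.013 − 0.019 + 0.41²/2)·1.25] / 0.4584 = [0.3365 + 0.0976] / 0.4584 = 0.9469 → 0.95
N(d₁) = N(0.95) = 0.8289
Δ_put = e^(−qT)·(N(d₁) − 1) = 0.9765·(0.8289 − 1) = -0.1671

-0.1671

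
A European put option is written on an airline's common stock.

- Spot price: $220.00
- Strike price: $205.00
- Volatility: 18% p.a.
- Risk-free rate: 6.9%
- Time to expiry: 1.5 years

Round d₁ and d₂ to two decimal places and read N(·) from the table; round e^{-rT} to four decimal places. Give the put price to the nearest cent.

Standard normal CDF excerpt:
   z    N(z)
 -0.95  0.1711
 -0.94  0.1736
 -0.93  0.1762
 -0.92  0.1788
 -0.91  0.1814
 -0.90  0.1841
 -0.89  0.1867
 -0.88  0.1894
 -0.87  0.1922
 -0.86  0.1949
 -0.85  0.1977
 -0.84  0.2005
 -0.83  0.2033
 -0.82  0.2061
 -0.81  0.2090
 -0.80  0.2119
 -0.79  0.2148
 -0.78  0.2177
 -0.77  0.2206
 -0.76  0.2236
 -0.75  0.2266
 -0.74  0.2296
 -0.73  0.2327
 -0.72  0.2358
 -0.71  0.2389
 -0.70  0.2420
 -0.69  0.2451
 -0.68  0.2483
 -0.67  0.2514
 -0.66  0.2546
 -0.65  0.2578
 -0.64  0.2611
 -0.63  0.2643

$5.40

T = 1.5;  σ√T = 0.2205
d₁ = [ln(220/205) + (0.069 + 0.18²/2)·1.5] / 0.2205 = [0.0706 + 0.1278] / 0.2205 = 0.9000 ⇒ 0.90
d₂ = d₁ − σ√T = 0.9000 − 0.2205 = 0.6796 ⇒ 0.68
exp(−rT) = exp(−0.069·1.5) = 0.9017
N(−d₂) = N(-0.68) = 0.2483;  N(−d₁) = N(-0.90) = 0.1841
P = 205·0.9017·0.2483 − 220·0.1841 = 45.8979 − 40.5020 = 5.3959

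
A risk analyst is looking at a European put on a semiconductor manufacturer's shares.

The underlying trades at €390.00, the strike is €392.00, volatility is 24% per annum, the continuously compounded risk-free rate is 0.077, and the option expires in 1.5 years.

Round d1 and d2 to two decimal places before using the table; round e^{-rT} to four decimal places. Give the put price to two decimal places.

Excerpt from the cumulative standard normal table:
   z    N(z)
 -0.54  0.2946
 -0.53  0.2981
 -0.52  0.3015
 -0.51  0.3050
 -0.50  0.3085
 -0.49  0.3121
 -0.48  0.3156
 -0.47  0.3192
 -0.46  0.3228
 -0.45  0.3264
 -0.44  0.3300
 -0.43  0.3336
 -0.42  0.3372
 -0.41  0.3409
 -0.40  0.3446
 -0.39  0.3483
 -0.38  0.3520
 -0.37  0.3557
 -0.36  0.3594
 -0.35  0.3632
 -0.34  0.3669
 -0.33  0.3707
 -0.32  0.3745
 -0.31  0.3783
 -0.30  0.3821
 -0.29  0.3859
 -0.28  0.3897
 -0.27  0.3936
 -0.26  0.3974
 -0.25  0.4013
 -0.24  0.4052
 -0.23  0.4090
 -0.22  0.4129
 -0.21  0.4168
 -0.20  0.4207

σ√T = 0.24·√1.5 = 0.2939
ln(S/K) + (r + σ²/2)T = ln(390/392) + (0.077 + 0.24²/2)·1.5 = -0.0051 + 0.1587 = 0.1536
d₁ = 0.1536 / 0.2939 = 0.5225 ⇒ 0.52
d₂ = d₁ − σ√T = 0.5225 − 0.2939 = 0.2286 ⇒ 0.23
exp(−rT) = exp(−0.077·1.5) = 0.8909
N(−d₂) = N(-0.23) = 0.4090;  N(−d₁) = N(-0.52) = 0.3015
P = 392·0.8909·0.4090 − 390·0.3015 = 142.8362 − 117.5850 = 25.2512

€25.25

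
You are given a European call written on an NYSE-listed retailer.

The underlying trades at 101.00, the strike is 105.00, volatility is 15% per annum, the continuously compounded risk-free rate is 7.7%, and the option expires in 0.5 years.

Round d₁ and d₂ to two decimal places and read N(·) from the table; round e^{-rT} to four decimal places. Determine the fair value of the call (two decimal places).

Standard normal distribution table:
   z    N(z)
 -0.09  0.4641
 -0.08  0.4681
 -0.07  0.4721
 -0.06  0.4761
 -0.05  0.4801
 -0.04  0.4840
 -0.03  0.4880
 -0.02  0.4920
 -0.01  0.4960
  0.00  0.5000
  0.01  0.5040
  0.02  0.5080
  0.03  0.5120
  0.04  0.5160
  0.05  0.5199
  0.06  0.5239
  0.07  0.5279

σ√T = 0.15·√0.5 = 0.1061
ln(S/K) + (r + σ²/2)T = ln(101/105) + (0.077 + 0.15²/2)·0.5 = -0.0388 + 0.0441 = 0.0053
d₁ = 0.0053 / 0.1061 = 0.0498 ⇒ 0.05
d₂ = d₁ − σ√T = 0.0498 − 0.1061 = -0.0562 ⇒ -0.06
e^(−rT) = e^(−0.077·0.5) = 0.9622
N(d₁) = N(0.05) = 0.5199;  N(d₂) = N(-0.06) = 0.4761
C = 101·0.5199 − 105·0.9622·0.4761 = 52.5099 − 48.1009 = 4.4090

4.41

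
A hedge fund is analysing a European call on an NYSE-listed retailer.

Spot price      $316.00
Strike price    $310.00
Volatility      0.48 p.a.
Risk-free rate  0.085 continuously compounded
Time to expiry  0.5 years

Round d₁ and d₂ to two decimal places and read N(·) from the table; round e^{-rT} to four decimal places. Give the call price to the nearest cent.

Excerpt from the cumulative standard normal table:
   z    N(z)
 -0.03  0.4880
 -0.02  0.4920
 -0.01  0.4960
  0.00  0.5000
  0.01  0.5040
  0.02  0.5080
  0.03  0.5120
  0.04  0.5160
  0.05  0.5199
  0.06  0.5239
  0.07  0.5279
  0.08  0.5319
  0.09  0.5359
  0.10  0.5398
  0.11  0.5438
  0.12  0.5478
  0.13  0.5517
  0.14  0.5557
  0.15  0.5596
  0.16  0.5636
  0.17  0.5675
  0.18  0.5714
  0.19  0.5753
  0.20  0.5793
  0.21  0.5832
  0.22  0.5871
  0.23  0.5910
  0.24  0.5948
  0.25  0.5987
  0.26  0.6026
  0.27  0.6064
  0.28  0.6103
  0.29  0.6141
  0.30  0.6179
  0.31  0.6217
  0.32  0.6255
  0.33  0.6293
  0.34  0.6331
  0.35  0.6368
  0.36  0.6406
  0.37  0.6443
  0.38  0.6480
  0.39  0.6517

σ√T = 0.48 × 0.7071 = 0.3394
ln(S/K) + (r + σ²/2)T = ln(316/310) + (0.085 + 0.48²/2)·0.5 = 0.0192 + 0.1001 = 0.1193
d₁ = 0.1193 / 0.3394 = 0.3514 ≈ 0.35
d₂ = d₁ − σ√T = 0.3514 − 0.3394 = 0.0120 ≈ 0.01
e^(−rT) = e^(−0.085·0.5) = 0.9584
N(d₁) = N(0.35) = 0.6368;  N(d₂) = N(0.01) = 0.5040
C = 316·0.6368 − 310·0.9584·0.5040 = 201.2288 − 149.7404 = 51.4884

$51.49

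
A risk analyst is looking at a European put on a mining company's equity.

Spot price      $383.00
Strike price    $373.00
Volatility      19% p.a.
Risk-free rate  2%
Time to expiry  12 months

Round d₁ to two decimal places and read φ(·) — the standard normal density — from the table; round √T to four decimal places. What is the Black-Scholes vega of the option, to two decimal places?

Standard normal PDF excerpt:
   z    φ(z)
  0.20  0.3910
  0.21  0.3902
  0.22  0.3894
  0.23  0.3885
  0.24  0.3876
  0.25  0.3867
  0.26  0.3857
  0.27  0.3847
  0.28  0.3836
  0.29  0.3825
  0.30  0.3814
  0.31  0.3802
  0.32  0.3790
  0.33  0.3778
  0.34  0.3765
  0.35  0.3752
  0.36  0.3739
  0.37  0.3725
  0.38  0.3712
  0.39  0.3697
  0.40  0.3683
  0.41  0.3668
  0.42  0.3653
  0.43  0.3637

σ√T = 0.19 × 1.0000 = 0.1900
ln(S/K) + (r + σ²/2)T = ln(383/373) + (0.02 + 0.19²/2)·1 = 0.0265 + 0.0381 = 0.0645
d₁ = 0.0645 / 0.1900 = 0.3395 ⇒ 0.34
√T = √1 = 1.0000
φ(d₁) = φ(0.34) = 0.3765
vega = S·φ(d₁)·√T = 383·0.3765·1.0000 = 144.1995

144.20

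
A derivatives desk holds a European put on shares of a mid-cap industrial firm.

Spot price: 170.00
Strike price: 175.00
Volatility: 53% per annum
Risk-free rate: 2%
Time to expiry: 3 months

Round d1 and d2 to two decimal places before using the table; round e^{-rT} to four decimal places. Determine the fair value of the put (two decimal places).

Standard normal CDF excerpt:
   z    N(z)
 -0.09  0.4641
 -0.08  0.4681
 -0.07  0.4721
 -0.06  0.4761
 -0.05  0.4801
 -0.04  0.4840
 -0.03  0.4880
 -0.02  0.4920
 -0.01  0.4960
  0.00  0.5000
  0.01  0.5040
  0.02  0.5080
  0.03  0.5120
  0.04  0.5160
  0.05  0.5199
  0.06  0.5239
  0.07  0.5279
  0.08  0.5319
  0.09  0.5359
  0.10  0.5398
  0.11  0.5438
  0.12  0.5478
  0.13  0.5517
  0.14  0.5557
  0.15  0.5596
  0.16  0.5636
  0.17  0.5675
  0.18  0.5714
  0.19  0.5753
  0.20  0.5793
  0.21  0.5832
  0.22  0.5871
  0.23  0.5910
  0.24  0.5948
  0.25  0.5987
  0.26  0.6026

19.95

σ√T = 0.53 × 0.5000 = 0.2650
ln(S/K) + (r + σ²/2)T = ln(170/175) + (0.02 + 0.53²/2)·0.25 = -0.0290 + 0.0401 = 0.0111
d₁ = 0.0111 / 0.2650 = 0.0420 ≈ 0.04
d₂ = d₁ − σ√T = 0.0420 − 0.2650 = -0.2230 ≈ -0.22
e^(−rT) = e^(−0.02·0.25) = 0.9950
N(−d₂) = N(0.22) = 0.5871;  N(−d₁) = N(-0.04) = 0.4840
P = 175·0.9950·0.5871 − 170·0.4840 = 102.2288 − 82.2800 = 19.9488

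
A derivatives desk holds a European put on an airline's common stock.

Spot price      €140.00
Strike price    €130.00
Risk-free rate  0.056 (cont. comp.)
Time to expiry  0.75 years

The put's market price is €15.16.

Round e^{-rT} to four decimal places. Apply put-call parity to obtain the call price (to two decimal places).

exp(−rT) = exp(−0.056·0.75) = 0.9589
Put-call parity: C − P = S − K·e^(−rT) = 140 − 130·0.9589 = 140 − 124.6570 = 15.3430
C = P + (C − P) = 15.16 + (15.3430) = 30.5030

€30.50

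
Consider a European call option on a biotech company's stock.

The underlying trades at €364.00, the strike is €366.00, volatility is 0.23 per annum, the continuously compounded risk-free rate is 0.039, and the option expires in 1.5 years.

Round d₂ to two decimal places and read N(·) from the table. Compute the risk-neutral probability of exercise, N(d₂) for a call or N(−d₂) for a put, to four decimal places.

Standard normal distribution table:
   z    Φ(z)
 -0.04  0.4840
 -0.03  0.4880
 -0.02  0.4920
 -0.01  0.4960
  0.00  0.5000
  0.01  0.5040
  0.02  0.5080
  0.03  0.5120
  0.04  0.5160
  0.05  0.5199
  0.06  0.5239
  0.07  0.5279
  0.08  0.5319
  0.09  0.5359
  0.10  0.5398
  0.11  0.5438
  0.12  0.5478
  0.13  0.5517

0.5199

σ√T = 0.23·√1.5 = 0.2817
d₁ = [ln(364/366) + (0.039 + 0.23²/2)·1.5] / 0.2817 = [-0.0055 + 0.0982] / 0.2817 = 0.3291 which rounds to 0.33
d₂ = d₁ − σ√T = 0.3291 − 0.2817 = 0.0474 which rounds to 0.05
Pr(exercise) under Q = N(d₂) = 0.5199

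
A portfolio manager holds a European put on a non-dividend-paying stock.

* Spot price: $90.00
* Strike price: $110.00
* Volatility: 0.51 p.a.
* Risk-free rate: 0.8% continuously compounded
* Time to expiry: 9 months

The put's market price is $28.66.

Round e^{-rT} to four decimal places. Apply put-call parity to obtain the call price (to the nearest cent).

exp(−rT) = exp(−0.008·0.75) = 0.9940
Put-call parity: C − P = S − K·e^(−rT) = 90 − 110·0.9940 = 90 − 109.3400 = -19.3400
C = P + (C − P) = 28.66 + (-19.3400) = 9.3200

$9.32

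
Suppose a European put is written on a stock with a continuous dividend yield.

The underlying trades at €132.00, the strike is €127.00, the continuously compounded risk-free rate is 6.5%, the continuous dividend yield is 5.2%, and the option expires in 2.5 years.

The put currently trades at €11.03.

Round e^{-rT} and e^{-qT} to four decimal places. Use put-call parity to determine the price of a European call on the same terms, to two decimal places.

€18.99

e^(−qT) = e^(−0.052·2.5) = 0.8781;  e^(−rT) = e^(−0.065·2.5) = 0.8500
Put-call parity: C − P = S·e^(−qT) − K·e^(−rT) = 132·0.8781 − 127·0.8500 = 115.9092 − 107.9500 = 7.9592
C = P + (C − P) = 11.03 + (7.9592) = 18.9892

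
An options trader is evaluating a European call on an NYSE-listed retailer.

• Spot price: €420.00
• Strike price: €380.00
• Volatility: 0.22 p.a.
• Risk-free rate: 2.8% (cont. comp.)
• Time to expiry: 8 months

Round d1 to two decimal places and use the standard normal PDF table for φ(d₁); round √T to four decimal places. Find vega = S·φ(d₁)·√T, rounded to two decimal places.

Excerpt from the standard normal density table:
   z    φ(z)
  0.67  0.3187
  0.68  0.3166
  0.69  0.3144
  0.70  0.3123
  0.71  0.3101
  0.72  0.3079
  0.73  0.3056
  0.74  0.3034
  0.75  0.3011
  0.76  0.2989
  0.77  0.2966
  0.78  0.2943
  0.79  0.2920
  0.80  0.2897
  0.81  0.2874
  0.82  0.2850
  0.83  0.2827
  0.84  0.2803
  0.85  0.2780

T = 0.6667;  σ√T = 0.1796
d₁ = [ln(420/380) + (0.028 + 0.22²/2)·0.6667] / 0.1796 = [0.1001 + 0.0348] / 0.1796 = 0.7509 → 0.75
√T = √0.6667 = 0.8165
φ(d₁) = φ(0.75) = 0.3011
vega = S·φ(d₁)·√T = 420·0.3011·0.8165 = 103.2562
(Vega is the same for a European call and put with the same parameters.)

103.26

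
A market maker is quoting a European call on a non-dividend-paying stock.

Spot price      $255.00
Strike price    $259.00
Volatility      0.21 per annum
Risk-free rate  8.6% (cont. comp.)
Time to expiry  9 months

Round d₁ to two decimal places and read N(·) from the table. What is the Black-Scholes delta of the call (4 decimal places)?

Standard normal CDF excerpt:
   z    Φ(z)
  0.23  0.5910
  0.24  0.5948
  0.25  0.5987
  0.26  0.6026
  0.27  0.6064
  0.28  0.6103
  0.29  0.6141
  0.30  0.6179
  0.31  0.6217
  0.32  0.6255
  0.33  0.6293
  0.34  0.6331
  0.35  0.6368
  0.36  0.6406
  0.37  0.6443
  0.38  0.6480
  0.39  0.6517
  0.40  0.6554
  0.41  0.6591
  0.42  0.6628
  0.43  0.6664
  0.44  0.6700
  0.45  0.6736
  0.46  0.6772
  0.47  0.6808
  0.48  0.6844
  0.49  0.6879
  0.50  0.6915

0.6406

σ√T = 0.21·√0.75 = 0.1819
ln(S/K) + (r + σ²/2)T = ln(255/259) + (0.086 + 0.21²/2)·0.75 = -0.0156 + 0.0810 = 0.0655
d₁ = 0.0655 / 0.1819 = 0.3600 → 0.36
N(d₁) = N(0.36) = 0.6406
Δ_call = N(d₁) = 0.6406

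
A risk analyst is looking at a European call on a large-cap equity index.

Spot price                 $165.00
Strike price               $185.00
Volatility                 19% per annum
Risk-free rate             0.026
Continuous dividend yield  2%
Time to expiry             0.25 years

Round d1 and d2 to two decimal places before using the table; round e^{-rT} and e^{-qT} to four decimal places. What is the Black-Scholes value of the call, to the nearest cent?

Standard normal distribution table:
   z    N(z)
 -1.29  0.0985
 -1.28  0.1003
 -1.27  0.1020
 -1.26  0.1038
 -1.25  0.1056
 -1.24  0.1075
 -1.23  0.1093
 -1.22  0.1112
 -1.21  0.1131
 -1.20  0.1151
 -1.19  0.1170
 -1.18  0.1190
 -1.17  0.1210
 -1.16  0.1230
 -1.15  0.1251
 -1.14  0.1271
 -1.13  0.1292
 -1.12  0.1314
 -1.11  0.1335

$1.11

σ√T = 0.19 × 0.5000 = 0.0950
ln(S/K) + (r − q + σ²/2)T = ln(165/185) + (0.026 − 0.02 + 0.19²/2)·0.25 = -0.1144 + 0.0060 = -0.1084
d₁ = -0.1084 / 0.0950 = -1.1410 ⇒ -1.14
d₂ = d₁ − σ√T = -1.1410 − 0.0950 = -1.2360 ⇒ -1.24
e^(−qT) = e^(−0.02·0.25) = 0.9950;  e^(−rT) = e^(−0.026·0.25) = 0.9935
N(d₁) = N(-1.14) = 0.1271;  N(d₂) = N(-1.24) = 0.1075
C = 165·0.9950·0.1271 − 185·0.9935·0.1075 = 20.8666 − 19.7582 = 1.1084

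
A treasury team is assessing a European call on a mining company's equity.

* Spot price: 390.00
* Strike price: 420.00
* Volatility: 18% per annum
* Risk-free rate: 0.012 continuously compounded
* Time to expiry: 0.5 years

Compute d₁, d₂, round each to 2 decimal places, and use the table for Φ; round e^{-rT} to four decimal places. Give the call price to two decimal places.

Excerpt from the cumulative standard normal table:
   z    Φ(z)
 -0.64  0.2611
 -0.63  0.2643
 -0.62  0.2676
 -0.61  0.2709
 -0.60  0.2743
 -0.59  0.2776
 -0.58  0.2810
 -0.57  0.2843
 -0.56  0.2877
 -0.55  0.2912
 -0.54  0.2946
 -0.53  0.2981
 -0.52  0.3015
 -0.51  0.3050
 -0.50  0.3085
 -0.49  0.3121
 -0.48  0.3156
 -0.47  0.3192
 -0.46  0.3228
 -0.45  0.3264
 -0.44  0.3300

T = 0.5;  σ√T = 0.1273
ln(S/K) + (r + σ²/2)T = ln(390/420) + (0.012 + 0.18²/2)·0.5 = -0.0741 + 0.0141 = -0.0600
d₁ = -0.0600 / 0.1273 = -0.4715 ≈ -0.47
d₂ = d₁ − σ√T = -0.4715 − 0.1273 = -0.5987 ≈ -0.60
exp(−rT) = exp(−0.012·0.5) = 0.9940
N(d₁) = N(-0.47) = 0.3192;  N(d₂) = N(-0.60) = 0.2743
C = 390·0.3192 − 420·0.9940·0.2743 = 124.4880 − 114.5148 = 9.9732

9.97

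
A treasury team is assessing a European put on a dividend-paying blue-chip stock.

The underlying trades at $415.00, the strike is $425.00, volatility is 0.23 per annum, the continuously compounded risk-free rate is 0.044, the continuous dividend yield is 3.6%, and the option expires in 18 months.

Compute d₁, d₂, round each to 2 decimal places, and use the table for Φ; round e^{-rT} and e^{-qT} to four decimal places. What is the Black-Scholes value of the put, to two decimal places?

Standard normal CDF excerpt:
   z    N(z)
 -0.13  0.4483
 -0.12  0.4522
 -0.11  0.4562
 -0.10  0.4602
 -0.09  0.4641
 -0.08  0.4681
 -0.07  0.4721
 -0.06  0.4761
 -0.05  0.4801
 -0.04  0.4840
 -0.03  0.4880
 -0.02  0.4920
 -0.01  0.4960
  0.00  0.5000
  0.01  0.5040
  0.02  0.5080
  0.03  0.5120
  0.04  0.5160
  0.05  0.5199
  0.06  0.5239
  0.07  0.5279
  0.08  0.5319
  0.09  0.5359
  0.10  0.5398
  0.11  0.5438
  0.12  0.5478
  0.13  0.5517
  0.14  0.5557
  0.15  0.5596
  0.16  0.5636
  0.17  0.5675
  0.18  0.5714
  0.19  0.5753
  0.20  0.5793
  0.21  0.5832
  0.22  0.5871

$46.39

σ√T = 0.23·√1.5 = 0.2817
d₁ = [ln(415/425) + (0.044 − 0.036 + ½·0.23²)·1.5] / (σ√T) = (-0.0238 + 0.0517) / 0.2817 = 0.0989 ⇒ 0.10
d₂ = 0.0989 − 0.2817 = -0.1828 ⇒ -0.18
exp(−qT) = exp(−0.036·1.5) = 0.9474;  exp(−rT) = exp(−0.044·1.5) = 0.9361
P = 425·0.9361·N(0.18) − 415·0.9474·N(-0.10) = 425·0.9361·0.5714 − 415·0.9474·0.4602 = 227.3272 − 180.9373 = 46.3899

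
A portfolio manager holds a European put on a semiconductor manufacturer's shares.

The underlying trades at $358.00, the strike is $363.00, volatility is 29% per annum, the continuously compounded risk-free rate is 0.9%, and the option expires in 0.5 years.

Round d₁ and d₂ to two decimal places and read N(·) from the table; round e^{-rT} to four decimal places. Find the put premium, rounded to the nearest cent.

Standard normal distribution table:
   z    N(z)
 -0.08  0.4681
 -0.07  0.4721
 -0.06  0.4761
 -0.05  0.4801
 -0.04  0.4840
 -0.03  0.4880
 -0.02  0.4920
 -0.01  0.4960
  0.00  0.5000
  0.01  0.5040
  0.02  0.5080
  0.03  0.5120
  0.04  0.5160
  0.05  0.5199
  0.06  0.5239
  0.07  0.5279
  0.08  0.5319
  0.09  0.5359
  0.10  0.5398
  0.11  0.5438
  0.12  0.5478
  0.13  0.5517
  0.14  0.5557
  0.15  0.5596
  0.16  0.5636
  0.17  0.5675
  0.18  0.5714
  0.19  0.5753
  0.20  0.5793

$31.78

σ√T = 0.29 × 0.7071 = 0.2051
d₁ = [ln(358/363) + (0.009 + 0.29²/2)·0.5] / 0.2051 = [-0.0139 + 0.0255] / 0.2051 = 0.0568 which rounds to 0.06
d₂ = d₁ − σ√T = 0.0568 − 0.2051 = -0.1482 which rounds to -0.15
e^(−rT) = e^(−0.009·0.5) = 0.9955
P = 363·0.9955·N(0.15) − 358·N(-0.06) = 363·0.9955·0.5596 − 358·0.4761 = 202.2207 − 170.4438 = 31.7769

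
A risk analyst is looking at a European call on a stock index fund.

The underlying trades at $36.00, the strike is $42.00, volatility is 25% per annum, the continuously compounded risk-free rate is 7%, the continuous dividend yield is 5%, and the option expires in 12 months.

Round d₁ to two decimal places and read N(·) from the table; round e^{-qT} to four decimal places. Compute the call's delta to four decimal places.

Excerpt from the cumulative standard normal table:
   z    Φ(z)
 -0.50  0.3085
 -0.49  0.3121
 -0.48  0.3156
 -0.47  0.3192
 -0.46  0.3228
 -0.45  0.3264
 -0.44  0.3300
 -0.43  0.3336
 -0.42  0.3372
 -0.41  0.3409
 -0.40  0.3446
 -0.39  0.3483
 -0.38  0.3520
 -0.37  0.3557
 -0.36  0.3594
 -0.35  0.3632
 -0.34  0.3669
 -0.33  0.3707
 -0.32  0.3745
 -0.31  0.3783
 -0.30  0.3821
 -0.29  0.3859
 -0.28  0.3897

0.3243

σ√T = 0.25·√1 = 0.2500
ln(S/K) + (r − q + σ²/2)T = ln(36/42) + (0.07 − 0.05 + 0.25²/2)·1 = -0.1542 + 0.0513 = -0.1029
d₁ = -0.1029 / 0.2500 = -0.4116 which rounds to -0.41
N(d₁) = N(-0.41) = 0.3409
Δ_call = e^(−qT)·N(d₁) = 0.9512·0.3409 = 0.3243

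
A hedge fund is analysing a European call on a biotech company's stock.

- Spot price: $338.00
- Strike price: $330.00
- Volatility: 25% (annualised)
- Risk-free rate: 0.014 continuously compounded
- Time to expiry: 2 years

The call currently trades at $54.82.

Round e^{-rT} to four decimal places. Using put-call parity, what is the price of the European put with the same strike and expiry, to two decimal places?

e^(−rT) = e^(−0.014·2) = 0.9724
Put-call parity: C − P = S − K·e^(−rT) = 338 − 330·0.9724 = 338 − 320.8920 = 17.1080
P = C − (C − P) = 54.82 − (17.1080) = 37.7120

$37.71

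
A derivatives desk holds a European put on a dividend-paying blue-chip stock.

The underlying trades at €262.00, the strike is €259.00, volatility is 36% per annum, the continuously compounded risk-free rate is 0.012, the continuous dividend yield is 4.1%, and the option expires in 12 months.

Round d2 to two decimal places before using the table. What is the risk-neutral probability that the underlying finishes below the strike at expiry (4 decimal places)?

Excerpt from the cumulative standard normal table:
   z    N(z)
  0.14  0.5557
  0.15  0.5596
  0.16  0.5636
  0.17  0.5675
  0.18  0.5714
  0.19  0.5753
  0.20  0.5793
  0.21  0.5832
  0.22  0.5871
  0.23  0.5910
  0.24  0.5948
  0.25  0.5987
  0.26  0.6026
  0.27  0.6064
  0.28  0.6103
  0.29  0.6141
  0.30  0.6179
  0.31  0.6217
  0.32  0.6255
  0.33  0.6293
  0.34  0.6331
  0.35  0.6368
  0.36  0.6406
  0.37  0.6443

0.5910

σ√T = 0.36·√1 = 0.3600
ln(S/K) + (r − q + σ²/2)T = ln(262/259) + (0.012 − 0.041 + 0.36²/2)·1 = 0.0115 + 0.0358 = 0.0473
d₁ = 0.0473 / 0.3600 = 0.1314 → 0.13
d₂ = d₁ − σ√T = 0.1314 − 0.3600 = -0.2286 → -0.23
Pr(exercise) under Q = N(−d₂) = N(0.23) = 0.5910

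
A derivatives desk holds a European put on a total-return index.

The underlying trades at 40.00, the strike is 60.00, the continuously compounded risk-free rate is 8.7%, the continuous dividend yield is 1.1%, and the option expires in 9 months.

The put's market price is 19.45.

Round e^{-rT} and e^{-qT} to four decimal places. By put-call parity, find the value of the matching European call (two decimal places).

2.91

exp(−qT) = exp(−0.011·0.75) = 0.9918;  exp(−rT) = exp(−0.087·0.75) = 0.9368
Put-call parity: C − P = S·e^(−qT) − K·e^(−rT) = 40·0.9918 − 60·0.9368 = 39.6720 − 56.2080 = -16.5360
C = P + (C − P) = 19.45 + (-16.5360) = 2.9140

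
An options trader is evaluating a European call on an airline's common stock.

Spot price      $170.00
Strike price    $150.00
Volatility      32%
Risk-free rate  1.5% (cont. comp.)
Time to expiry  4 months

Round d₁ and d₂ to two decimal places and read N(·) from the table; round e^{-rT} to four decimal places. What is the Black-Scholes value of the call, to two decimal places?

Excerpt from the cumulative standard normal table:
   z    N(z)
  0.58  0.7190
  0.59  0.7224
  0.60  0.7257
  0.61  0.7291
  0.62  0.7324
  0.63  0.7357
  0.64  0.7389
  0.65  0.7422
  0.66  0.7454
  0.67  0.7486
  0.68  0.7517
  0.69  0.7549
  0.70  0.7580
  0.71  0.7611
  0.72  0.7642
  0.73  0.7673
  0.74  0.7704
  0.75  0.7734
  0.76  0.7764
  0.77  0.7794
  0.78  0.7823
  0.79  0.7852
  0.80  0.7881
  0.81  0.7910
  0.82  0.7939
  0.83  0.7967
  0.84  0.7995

$25.16

σ√T = 0.32·√0.3333 = 0.1848
d₁ = [ln(170/150) + (0.015 + ½·0.32²)·0.3333] / (σ√T) = (0.1252 + 0.0221) / 0.1848 = 0.7969 which rounds to 0.80
d₂ = 0.7969 − 0.1848 = 0.6122 which rounds to 0.61
exp(−rT) = exp(−0.015·0.3333) = 0.9950
N(d₁) = N(0.80) = 0.7881;  N(d₂) = N(0.61) = 0.7291
C = 170·0.7881 − 150·0.9950·0.7291 = 133.9770 − 108.8182 = 25.1588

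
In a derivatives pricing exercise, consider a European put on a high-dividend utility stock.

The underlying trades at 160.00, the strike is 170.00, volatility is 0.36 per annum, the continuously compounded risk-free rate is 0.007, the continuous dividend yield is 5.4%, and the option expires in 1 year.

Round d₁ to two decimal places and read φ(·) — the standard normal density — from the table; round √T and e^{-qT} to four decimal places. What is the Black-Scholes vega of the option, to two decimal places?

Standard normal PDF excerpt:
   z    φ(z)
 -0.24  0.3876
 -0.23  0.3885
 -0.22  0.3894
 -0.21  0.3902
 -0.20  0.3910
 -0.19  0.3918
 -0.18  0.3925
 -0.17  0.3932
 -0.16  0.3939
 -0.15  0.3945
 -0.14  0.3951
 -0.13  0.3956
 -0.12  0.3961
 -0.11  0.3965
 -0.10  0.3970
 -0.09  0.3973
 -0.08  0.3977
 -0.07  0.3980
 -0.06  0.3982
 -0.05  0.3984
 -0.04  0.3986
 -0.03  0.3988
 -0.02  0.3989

60.04

σ√T = 0.36 × 1.0000 = 0.3600
d₁ = [ln(160/170) + (0.007 − 0.054 + ½·0.36²)·1] / (σ√T) = (-0.0606 + 0.0178) / 0.3600 = -0.1190 ≈ -0.12
√T = √1 = 1.0000
φ(d₁) = φ(-0.12) = 0.3961
e^(−qT) = e^(−0.054·1) = 0.9474
vega = S·e^(−qT)·φ(d₁)·√T = 160·0.9474·0.3961·1.0000 = 60.0424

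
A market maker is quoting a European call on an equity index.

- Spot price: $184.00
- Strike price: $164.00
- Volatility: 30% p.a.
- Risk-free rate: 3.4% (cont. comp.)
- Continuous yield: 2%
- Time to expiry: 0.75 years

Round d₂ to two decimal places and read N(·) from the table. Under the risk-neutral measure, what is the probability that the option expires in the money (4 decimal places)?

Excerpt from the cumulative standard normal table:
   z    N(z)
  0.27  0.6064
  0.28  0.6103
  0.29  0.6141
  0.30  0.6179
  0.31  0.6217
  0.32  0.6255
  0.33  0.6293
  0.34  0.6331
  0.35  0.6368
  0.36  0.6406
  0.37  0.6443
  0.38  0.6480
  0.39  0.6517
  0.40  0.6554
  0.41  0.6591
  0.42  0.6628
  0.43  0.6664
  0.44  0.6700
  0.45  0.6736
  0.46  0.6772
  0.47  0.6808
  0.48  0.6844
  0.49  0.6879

0.6368

T = 0.75;  σ√T = 0.2598
d₁ = [ln(184/164) + (0.034 − 0.02 + ½·0.3²)·0.75] / (σ√T) = (0.1151 + 0.0442) / 0.2598 = 0.6132 ⇒ 0.61
d₂ = 0.6132 − 0.2598 = 0.3534 ⇒ 0.35
Risk-neutral Pr[S_T > K] = N(d₂) = N(0.35) = 0.6368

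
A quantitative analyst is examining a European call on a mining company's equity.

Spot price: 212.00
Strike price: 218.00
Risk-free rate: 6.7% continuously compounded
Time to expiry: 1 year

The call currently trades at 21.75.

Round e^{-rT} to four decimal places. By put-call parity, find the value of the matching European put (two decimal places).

13.62

e^(−rT) = e^(−0.067·1) = 0.9352
Put-call parity: C − P = S − K·e^(−rT) = 212 − 218·0.9352 = 212 − 203.8736 = 8.1264
P = C − (C − P) = 21.75 − (8.1264) = 13.6236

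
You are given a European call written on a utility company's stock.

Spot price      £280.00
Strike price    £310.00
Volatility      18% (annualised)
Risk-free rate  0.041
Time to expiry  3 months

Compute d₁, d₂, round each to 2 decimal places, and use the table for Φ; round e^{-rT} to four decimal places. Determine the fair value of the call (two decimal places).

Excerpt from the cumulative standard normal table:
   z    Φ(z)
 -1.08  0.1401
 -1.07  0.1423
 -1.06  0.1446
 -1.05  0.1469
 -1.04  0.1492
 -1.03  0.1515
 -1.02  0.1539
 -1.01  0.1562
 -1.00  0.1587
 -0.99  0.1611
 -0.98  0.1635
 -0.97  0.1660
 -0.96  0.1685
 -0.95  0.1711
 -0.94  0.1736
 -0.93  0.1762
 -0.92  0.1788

T = 0.25;  σ√T = 0.0900
d₁ = [ln(280/310) + (0.041 + ½·0.18²)·0.25] / (σ√T) = (-0.1018 + 0.0143) / 0.0900 = -0.9720 ≈ -0.97
d₂ = -0.9720 − 0.0900 = -1.0620 ≈ -1.06
exp(−rT) = exp(−0.041·0.25) = 0.9898
C = 280·N(-0.97) − 310·0.9898·N(-1.06) = 280·0.1660 − 310·0.9898·0.1446 = 46.4800 − 44.3688 = 2.1112

£2.11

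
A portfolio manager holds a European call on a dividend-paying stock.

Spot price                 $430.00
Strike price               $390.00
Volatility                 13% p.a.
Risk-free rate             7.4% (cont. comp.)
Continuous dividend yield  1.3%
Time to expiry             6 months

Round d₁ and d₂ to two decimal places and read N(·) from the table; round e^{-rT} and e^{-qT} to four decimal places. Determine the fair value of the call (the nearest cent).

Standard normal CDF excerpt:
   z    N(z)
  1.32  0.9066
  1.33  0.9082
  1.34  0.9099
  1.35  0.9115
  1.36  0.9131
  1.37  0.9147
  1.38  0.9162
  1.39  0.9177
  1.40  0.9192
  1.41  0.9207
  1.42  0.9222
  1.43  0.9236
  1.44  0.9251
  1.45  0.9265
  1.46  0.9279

$52.63

T = 0.5;  σ√T = 0.0919
ln(S/K) + (r − q + σ²/2)T = ln(430/390) + (0.074 − 0.013 + 0.13²/2)·0.5 = 0.0976 + 0.0347 = 0.1324
d₁ = 0.1324 / 0.0919 = 1.4399 ≈ 1.44
d₂ = d₁ − σ√T = 1.4399 − 0.0919 = 1.3480 ≈ 1.35
exp(−qT) = exp(−0.013·0.5) = 0.9935;  exp(−rT) = exp(−0.074·0.5) = 0.9637
N(d₁) = N(1.44) = 0.9251;  N(d₂) = N(1.35) = 0.9115
C = 430·0.9935·0.9251 − 390·0.9637·0.9115 = 395.2073 − 342.5809 = 52.6265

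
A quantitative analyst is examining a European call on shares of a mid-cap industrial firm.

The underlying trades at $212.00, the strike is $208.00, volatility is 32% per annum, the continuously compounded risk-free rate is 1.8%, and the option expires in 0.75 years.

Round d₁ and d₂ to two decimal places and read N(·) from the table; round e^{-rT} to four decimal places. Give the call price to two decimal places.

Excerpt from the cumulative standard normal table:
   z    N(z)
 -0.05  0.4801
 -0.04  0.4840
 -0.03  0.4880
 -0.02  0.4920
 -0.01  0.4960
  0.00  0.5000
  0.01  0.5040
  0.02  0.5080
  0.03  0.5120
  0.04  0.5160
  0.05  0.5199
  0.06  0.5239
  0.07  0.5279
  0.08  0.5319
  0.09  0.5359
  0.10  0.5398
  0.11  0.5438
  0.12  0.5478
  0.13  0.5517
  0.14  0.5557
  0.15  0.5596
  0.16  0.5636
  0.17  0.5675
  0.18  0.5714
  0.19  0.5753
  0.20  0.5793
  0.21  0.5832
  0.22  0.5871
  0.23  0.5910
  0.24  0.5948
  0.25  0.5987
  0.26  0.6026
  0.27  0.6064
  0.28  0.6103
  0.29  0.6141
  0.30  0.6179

T = 0.75;  σ√T = 0.2771
d₁ = [ln(212/208) + (0.018 + ½·0.32²)·0.75] / (σ√T) = (0.0190 + 0.0519) / 0.2771 = 0.2560 ⇒ 0.26
d₂ = 0.2560 − 0.2771 = -0.0211 ⇒ -0.02
exp(−rT) = exp(−0.018·0.75) = 0.9866
N(d₁) = N(0.26) = 0.6026;  N(d₂) = N(-0.02) = 0.4920
C = 212·0.6026 − 208·0.9866·0.4920 = 127.7512 − 100.9647 = 26.7865

$26.79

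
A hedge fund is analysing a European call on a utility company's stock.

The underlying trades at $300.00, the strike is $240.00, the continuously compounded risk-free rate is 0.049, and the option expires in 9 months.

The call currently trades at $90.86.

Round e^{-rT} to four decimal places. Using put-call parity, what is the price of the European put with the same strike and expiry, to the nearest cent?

e^(−rT) = e^(−0.049·0.75) = 0.9639
Put-call parity: C − P = S − K·e^(−rT) = 300 − 240·0.9639 = 300 − 231.3360 = 68.6640
P = C − (C − P) = 90.86 − (68.6640) = 22.1960

$22.20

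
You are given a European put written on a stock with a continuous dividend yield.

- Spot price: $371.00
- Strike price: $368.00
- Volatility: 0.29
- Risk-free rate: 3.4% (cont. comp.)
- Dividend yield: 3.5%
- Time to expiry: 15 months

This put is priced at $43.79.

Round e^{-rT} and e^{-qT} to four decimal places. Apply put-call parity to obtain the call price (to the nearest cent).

$46.22

exp(−qT) = exp(−0.035·1.25) = 0.9572;  exp(−rT) = exp(−0.034·1.25) = 0.9584
Put-call parity: C − P = S·e^(−qT) − K·e^(−rT) = 371·0.9572 − 368·0.9584 = 355.1212 − 352.6912 = 2.4300
C = P + (C − P) = 43.79 + (2.4300) = 46.2200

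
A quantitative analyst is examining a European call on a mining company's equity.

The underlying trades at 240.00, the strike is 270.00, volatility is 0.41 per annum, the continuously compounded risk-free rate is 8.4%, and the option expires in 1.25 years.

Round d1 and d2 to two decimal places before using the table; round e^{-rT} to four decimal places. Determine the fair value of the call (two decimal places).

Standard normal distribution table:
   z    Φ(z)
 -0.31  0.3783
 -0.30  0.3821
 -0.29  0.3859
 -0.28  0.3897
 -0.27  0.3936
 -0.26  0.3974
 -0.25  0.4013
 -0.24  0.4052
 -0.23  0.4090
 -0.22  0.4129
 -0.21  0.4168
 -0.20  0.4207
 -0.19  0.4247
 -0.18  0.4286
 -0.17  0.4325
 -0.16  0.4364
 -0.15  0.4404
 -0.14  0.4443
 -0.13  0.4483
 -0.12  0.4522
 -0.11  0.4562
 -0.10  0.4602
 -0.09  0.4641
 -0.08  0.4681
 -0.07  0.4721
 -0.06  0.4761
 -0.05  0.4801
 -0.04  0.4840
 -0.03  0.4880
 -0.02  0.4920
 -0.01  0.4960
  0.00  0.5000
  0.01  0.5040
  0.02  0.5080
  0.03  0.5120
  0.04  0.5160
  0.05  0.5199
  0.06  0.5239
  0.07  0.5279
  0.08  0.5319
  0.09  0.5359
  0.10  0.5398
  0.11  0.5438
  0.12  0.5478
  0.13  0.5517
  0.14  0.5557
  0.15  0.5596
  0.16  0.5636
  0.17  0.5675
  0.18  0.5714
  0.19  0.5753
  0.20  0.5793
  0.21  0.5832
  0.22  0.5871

42.43

T = 1.25;  σ√T = 0.4584
d₁ = [ln(240/270) + (0.084 + 0.41²/2)·1.25] / 0.4584 = [-0.1178 + 0.2101] / 0.4584 = 0.2013 which rounds to 0.20
d₂ = d₁ − σ√T = 0.2013 − 0.4584 = -0.2571 which rounds to -0.26
e^(−rT) = e^(−0.084·1.25) = 0.9003
N(d₁) = N(0.20) = 0.5793;  N(d₂) = N(-0.26) = 0.3974
C = 240·0.5793 − 270·0.9003·0.3974 = 139.0320 − 96.6004 = 42.4316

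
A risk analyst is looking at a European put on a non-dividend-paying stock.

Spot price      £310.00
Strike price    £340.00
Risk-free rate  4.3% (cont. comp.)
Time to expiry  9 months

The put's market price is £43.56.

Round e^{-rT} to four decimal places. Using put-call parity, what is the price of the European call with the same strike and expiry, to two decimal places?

e^(−rT) = e^(−0.043·0.75) = 0.9683
Put-call parity: C − P = S − K·e^(−rT) = 310 − 340·0.9683 = 310 − 329.2220 = -19.2220
C = P + (C − P) = 43.56 + (-19.2220) = 24.3380

£24.34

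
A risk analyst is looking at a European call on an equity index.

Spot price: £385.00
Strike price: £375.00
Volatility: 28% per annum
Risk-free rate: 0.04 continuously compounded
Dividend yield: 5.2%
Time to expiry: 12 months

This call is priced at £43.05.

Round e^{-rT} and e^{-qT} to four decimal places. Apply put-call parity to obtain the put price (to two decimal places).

exp(−qT) = exp(−0.052·1) = 0.9493;  exp(−rT) = exp(−0.04·1) = 0.9608
Put-call parity: C − P = S·e^(−qT) − K·e^(−rT) = 385·0.9493 − 375·0.9608 = 365.4805 − 360.3000 = 5.1805
P = C − (C − P) = 43.05 − (5.1805) = 37.8695

£37.87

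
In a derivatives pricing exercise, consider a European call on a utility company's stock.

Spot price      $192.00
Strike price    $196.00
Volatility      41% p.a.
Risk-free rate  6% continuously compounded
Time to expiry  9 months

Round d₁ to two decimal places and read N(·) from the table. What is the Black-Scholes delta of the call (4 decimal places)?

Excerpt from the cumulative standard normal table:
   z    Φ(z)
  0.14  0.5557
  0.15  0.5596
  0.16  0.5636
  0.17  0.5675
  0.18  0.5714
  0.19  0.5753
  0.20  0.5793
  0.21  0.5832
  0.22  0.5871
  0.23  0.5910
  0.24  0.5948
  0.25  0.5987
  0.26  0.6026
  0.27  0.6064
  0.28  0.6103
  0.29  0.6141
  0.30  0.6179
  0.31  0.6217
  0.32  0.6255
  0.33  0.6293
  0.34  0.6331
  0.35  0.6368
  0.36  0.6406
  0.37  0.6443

0.5987

σ√T = 0.41·√0.75 = 0.3551
d₁ = [ln(192/196) + (0.06 + 0.41²/2)·0.75] / 0.3551 = [-0.0206 + 0.1080] / 0.3551 = 0.2462 ⇒ 0.25
N(d₁) = N(0.25) = 0.5987
Δ_call = N(d₁) = 0.5987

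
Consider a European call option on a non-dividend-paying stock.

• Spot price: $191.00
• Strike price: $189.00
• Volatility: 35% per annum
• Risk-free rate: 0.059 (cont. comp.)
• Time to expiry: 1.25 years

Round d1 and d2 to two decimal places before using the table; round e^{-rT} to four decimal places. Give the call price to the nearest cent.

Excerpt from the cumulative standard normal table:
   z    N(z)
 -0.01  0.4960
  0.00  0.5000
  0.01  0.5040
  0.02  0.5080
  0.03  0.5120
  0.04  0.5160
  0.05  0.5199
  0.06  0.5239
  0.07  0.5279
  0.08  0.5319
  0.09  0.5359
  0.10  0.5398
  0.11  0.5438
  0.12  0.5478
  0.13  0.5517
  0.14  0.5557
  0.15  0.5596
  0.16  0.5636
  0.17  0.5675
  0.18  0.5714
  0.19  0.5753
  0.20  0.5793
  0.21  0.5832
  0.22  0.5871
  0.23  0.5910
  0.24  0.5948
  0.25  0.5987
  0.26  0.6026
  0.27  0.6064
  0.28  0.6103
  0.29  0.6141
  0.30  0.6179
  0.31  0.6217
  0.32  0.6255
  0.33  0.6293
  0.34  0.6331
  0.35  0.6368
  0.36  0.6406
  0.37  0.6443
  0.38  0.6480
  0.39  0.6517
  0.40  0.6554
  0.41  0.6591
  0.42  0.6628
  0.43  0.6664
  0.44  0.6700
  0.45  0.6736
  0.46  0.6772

σ√T = 0.35 × 1.1180 = 0.3913
d₁ = [ln(191/189) + (0.059 + 0.35²/2)·1.25] / 0.3913 = [0.0105 + 0.1503] / 0.3913 = 0.4110 → 0.41
d₂ = d₁ − σ√T = 0.4110 − 0.3913 = 0.0197 → 0.02
exp(−rT) = exp(−0.059·1.25) = 0.9289
C = 191·N(0.41) − 189·0.9289·N(0.02) = 191·0.6591 − 189·0.9289·0.5080 = 125.8881 − 89.1855 = 36.7026

$36.70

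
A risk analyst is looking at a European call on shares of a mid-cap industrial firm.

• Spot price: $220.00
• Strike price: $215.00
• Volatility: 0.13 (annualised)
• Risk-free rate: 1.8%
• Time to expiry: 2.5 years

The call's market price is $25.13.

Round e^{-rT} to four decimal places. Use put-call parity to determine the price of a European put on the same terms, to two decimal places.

e^(−rT) = e^(−0.018·2.5) = 0.9560
Put-call parity: C − P = S − K·e^(−rT) = 220 − 215·0.9560 = 220 − 205.5400 = 14.4600
P = C − (C − P) = 25.13 − (14.4600) = 10.6700

$10.67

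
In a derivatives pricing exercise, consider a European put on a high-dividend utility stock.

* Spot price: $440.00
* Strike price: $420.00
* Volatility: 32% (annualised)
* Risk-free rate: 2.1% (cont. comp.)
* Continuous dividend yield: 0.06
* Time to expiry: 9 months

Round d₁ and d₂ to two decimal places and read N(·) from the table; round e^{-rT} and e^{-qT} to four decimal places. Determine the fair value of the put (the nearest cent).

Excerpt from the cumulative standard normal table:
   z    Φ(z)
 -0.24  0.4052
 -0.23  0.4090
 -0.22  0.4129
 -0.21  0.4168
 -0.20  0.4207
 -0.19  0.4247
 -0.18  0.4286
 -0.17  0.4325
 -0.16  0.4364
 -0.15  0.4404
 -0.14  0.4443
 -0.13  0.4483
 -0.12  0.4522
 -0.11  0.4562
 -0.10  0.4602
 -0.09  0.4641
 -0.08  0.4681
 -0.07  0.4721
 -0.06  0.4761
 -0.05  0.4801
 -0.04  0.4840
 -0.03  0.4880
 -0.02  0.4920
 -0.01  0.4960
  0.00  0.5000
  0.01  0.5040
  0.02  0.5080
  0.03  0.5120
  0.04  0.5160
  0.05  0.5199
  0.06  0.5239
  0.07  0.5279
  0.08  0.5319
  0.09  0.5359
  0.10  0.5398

$42.95

σ√T = 0.32·√0.75 = 0.2771
d₁ = [ln(440/420) + (0.021 − 0.06 + 0.32²/2)·0.75] / 0.2771 = [0.0465 + 0.0092] / 0.2771 = 0.2009 ≈ 0.20
d₂ = d₁ − σ√T = 0.2009 − 0.2771 = -0.0762 ≈ -0.08
e^(−qT) = e^(−0.06·0.75) = 0.9560;  e^(−rT) = e^(−0.021·0.75) = 0.9844
P = 420·0.9844·N(0.08) − 440·0.9560·N(-0.20) = 420·0.9844·0.5319 − 440·0.9560·0.4207 = 219.9130 − 176.9632 = 42.9497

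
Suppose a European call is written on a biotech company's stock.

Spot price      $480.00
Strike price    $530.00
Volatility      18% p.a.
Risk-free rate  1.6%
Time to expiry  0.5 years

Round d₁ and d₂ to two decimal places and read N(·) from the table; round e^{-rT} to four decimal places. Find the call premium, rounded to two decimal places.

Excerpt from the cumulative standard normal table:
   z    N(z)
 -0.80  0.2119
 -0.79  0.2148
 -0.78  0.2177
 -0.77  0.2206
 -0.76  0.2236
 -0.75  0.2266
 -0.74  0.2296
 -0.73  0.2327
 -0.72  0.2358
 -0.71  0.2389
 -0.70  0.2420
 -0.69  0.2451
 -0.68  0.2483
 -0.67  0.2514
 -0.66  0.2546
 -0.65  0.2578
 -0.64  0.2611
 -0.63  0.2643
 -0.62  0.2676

$9.29

σ√T = 0.18·√0.5 = 0.1273
d₁ = [ln(480/530) + (0.016 + ½·0.18²)·0.5] / (σ√T) = (-0.0991 + 0.0161) / 0.1273 = -0.6520 → -0.65
d₂ = -0.6520 − 0.1273 = -0.7793 → -0.78
exp(−rT) = exp(−0.016·0.5) = 0.9920
N(d₁) = N(-0.65) = 0.2578;  N(d₂) = N(-0.78) = 0.2177
C = 480·0.2578 − 530·0.9920·0.2177 = 123.7440 − 114.4580 = 9.2860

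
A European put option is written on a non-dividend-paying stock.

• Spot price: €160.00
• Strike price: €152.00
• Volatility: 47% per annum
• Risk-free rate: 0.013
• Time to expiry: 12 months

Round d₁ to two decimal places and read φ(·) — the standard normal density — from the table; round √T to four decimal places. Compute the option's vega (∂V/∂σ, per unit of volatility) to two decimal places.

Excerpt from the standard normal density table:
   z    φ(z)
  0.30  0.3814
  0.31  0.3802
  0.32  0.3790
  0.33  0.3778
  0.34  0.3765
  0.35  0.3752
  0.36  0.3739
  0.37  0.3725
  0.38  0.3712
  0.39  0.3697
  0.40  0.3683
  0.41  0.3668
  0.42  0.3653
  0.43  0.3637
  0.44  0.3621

σ√T = 0.47 × 1.0000 = 0.4700
d₁ = [ln(160/152) + (0.013 + ½·0.47²)·1] / (σ√T) = (0.0513 + 0.1234) / 0.4700 = 0.3718 ≈ 0.37
√T = √1 = 1.0000
φ(d₁) = φ(0.37) = 0.3725
vega = S·φ(d₁)·√T = 160·0.3725·1.0000 = 59.6000
(The call has the same vega.)

59.60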